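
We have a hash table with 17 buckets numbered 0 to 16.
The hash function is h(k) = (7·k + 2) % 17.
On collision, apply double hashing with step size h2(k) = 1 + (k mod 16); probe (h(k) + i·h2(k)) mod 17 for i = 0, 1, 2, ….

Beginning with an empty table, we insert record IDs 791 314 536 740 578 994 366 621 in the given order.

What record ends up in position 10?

791 hashes to 14; slot 14 is free => place at 14.
314 hashes to 7; slot 7 is free => place at 7.
536 hashes to 14, h2=9; 14 taken => place at 6.
740 hashes to 14, h2=5; 14 taken => place at 2.
578 hashes to 2, h2=3; 2 taken => place at 5.
994 hashes to 7, h2=3; 7 taken => place at 10.
366 hashes to 14, h2=15; 14 taken => place at 12.
621 hashes to 14, h2=14; 14 taken => place at 11.
Table: [., ., 740, ., ., 578, 536, 314, ., ., 994, 621, 366, ., 791, ., .]

994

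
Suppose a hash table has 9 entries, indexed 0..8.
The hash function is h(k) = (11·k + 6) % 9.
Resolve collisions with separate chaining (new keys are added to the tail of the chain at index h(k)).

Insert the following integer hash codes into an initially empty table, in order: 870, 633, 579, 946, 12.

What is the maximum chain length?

3

870 -> bucket 0
633 -> bucket 3
579 -> bucket 3 (collision)
946 -> bucket 8
12 -> bucket 3 (collision)
Final buckets:
0: 870
1: .
2: .
3: 633 -> 579 -> 12
4: .
5: .
6: .
7: .
8: 946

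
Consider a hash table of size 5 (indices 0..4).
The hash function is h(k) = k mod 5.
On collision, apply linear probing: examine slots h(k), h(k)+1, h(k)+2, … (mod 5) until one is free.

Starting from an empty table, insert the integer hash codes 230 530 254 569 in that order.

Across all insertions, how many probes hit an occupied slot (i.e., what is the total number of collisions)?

Insert 230: h=0, slot 0 empty -> index 0.
Insert 530: h=0, slot 0 occupied -> index 1.
Insert 254: h=4, slot 4 empty -> index 4.
Insert 569: h=4, slots 4,0,1 occupied -> index 2.
Table: [230, 530, 569, ., 254]

4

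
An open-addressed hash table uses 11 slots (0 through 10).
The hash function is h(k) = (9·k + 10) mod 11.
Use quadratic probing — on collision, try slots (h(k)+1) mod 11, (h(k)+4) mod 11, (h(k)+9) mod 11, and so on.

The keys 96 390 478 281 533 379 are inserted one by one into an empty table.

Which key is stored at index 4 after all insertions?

96: h=5 → slot 5
390: h=0 → slot 0
478: h=0, probe 0,1 → slot 1
281: h=9 → slot 9
533: h=0, probe 0,1,4 → slot 4
379: h=0, probe 0,1,4,9,5,3 → slot 3
Table: [390, 478, ., 379, 533, 96, ., ., ., 281, .]

533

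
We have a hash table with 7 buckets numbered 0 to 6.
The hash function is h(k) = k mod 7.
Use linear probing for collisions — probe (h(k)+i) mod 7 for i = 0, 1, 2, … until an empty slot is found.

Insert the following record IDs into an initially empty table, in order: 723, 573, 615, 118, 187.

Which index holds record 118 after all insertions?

1

Insert 723: h=2, slot 2 empty => index 2.
Insert 573: h=6, slot 6 empty => index 6.
Insert 615: h=6, slot 6 occupied => index 0.
Insert 118: h=6, slots 6,0 occupied => index 1.
Insert 187: h=5, slot 5 empty => index 5.
Table: [615, 118, 723, ∅, ∅, 187, 573]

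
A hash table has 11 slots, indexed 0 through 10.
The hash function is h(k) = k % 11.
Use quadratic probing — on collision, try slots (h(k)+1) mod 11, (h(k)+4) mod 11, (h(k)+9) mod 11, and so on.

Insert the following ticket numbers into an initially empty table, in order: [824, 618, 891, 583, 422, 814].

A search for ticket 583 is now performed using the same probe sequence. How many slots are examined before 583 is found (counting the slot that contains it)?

824 hashes to 10; slot 10 is free -> place at 10.
618 hashes to 2; slot 2 is free -> place at 2.
891 hashes to 0; slot 0 is free -> place at 0.
583 hashes to 0; 0 taken -> place at 1.
422 hashes to 4; slot 4 is free -> place at 4.
814 hashes to 0; 0,1,4 taken -> place at 9.
Table: [891, 583, 618, ∅, 422, ∅, ∅, ∅, ∅, 814, 824]
Lookup 583: h=0, probe 0,1 → found at 1.

2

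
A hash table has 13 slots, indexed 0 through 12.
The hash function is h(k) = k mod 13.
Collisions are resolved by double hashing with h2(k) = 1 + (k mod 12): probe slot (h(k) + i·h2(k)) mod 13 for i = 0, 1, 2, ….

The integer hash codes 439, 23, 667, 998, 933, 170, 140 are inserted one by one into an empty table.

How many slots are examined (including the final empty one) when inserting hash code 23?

439: h=10 → slot 10
23: h=10, h2=12, probe 10,9 → slot 9
667: h=4 → slot 4
998: h=10, h2=3, probe 10,0 → slot 0
933: h=10, h2=10, probe 10,7 → slot 7
170: h=1 → slot 1
140: h=10, h2=9, probe 10,6 → slot 6
Table: [998, 170, —, —, 667, —, 140, 933, —, 23, 439, —, —]

2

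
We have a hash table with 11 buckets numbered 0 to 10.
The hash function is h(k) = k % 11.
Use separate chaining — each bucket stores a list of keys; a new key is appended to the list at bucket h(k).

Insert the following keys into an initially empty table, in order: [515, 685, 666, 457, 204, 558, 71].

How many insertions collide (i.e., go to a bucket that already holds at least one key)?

Insert 515: h=9, bucket 9 empty -> new chain.
Insert 685: h=3, bucket 3 empty -> new chain.
Insert 666: h=6, bucket 6 empty -> new chain.
Insert 457: h=6, bucket 6 nonempty -> append to chain.
Insert 204: h=6, bucket 6 nonempty -> append to chain.
Insert 558: h=8, bucket 8 empty -> new chain.
Insert 71: h=5, bucket 5 empty -> new chain.
Final buckets:
0: .
1: .
2: .
3: 685
4: .
5: 71
6: 666 -> 457 -> 204
7: .
8: 558
9: 515
10: .

2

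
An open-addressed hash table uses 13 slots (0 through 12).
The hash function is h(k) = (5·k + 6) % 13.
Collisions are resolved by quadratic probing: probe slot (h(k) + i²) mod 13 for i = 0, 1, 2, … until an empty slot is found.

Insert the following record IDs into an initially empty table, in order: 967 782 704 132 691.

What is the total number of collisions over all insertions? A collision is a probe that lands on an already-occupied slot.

967 hashes to 5; slot 5 is free => place at 5.
782 hashes to 3; slot 3 is free => place at 3.
704 hashes to 3; 3 taken => place at 4.
132 hashes to 3; 3,4 taken => place at 7.
691 hashes to 3; 3,4,7 taken => place at 12.
Table: [∅, ∅, ∅, 782, 704, 967, ∅, 132, ∅, ∅, ∅, ∅, 691]

6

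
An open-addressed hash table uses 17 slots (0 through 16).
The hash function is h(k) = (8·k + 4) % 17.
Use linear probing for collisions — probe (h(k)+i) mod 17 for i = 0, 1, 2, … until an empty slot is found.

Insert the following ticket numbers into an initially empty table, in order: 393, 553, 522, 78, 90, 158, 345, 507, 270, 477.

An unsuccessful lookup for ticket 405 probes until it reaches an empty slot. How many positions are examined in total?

393: h=3 => slot 3
553: h=8 => slot 8
522: h=15 => slot 15
78: h=16 => slot 16
90: h=10 => slot 10
158: h=10, probe 10,11 => slot 11
345: h=10, probe 10,11,12 => slot 12
507: h=14 => slot 14
270: h=5 => slot 5
477: h=12, probe 12,13 => slot 13
Table: [∅, ∅, ∅, 393, ∅, 270, ∅, ∅, 553, ∅, 90, 158, 345, 477, 507, 522, 78]
Lookup 405: h=14, probe 14,15,16,0 → slot 0 empty, not found.

4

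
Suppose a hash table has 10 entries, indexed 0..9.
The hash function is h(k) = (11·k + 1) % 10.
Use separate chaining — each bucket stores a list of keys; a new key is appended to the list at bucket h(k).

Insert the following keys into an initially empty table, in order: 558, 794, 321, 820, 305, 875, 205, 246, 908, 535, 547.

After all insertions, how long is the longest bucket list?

4

Insert 558: h=9, bucket 9 empty -> new chain.
Insert 794: h=5, bucket 5 empty -> new chain.
Insert 321: h=2, bucket 2 empty -> new chain.
Insert 820: h=1, bucket 1 empty -> new chain.
Insert 305: h=6, bucket 6 empty -> new chain.
Insert 875: h=6, bucket 6 nonempty -> append to chain.
Insert 205: h=6, bucket 6 nonempty -> append to chain.
Insert 246: h=7, bucket 7 empty -> new chain.
Insert 908: h=9, bucket 9 nonempty -> append to chain.
Insert 535: h=6, bucket 6 nonempty -> append to chain.
Insert 547: h=8, bucket 8 empty -> new chain.
Final buckets:
0: .
1: 820
2: 321
3: .
4: .
5: 794
6: 305 -> 875 -> 205 -> 535
7: 246
8: 547
9: 558 -> 908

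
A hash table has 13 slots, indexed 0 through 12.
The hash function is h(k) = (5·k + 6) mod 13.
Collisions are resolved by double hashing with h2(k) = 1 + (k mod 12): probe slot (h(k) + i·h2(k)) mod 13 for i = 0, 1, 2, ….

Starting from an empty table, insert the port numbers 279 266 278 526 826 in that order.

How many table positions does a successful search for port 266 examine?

279 hashes to 10; slot 10 is free → place at 10.
266 hashes to 10, h2=3; 10 taken → place at 0.
278 hashes to 5; slot 5 is free → place at 5.
526 hashes to 10, h2=11; 10 taken → place at 8.
826 hashes to 2; slot 2 is free → place at 2.
Table: [266, ., 826, ., ., 278, ., ., 526, ., 279, ., .]
Lookup 266: h=10, h2=3, probe 10,0 → found at 0.

2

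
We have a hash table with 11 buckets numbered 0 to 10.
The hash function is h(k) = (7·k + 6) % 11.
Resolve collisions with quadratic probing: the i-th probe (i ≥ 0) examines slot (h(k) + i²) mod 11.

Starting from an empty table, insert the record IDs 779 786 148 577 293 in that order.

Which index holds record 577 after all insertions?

1

779 hashes to 3; slot 3 is free => place at 3.
786 hashes to 8; slot 8 is free => place at 8.
148 hashes to 8; 8 taken => place at 9.
577 hashes to 8; 8,9 taken => place at 1.
293 hashes to 0; slot 0 is free => place at 0.
Table: [293, 577, -, 779, -, -, -, -, 786, 148, -]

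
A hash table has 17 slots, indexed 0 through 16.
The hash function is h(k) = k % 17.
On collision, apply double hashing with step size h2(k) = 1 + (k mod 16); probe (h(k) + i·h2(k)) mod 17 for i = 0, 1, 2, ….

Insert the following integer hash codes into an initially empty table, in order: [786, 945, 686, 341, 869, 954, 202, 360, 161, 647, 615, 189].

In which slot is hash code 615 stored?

11

786 hashes to 4; slot 4 is free → place at 4.
945 hashes to 10; slot 10 is free → place at 10.
686 hashes to 6; slot 6 is free → place at 6.
341 hashes to 1; slot 1 is free → place at 1.
869 hashes to 2; slot 2 is free → place at 2.
954 hashes to 2, h2=11; 2 taken → place at 13.
202 hashes to 15; slot 15 is free → place at 15.
360 hashes to 3; slot 3 is free → place at 3.
161 hashes to 8; slot 8 is free → place at 8.
647 hashes to 1, h2=8; 1 taken → place at 9.
615 hashes to 3, h2=8; 3 taken → place at 11.
189 hashes to 2, h2=14; 2 taken → place at 16.
Table: [-, 341, 869, 360, 786, -, 686, -, 161, 647, 945, 615, -, 954, -, 202, 189]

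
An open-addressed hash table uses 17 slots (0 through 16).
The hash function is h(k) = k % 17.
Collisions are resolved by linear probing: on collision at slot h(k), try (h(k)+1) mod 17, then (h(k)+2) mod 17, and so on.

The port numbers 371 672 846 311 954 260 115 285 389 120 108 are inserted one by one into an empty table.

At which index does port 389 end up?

0

371 hashes to 14; slot 14 is free -> place at 14.
672 hashes to 9; slot 9 is free -> place at 9.
846 hashes to 13; slot 13 is free -> place at 13.
311 hashes to 5; slot 5 is free -> place at 5.
954 hashes to 2; slot 2 is free -> place at 2.
260 hashes to 5; 5 taken -> place at 6.
115 hashes to 13; 13,14 taken -> place at 15.
285 hashes to 13; 13,14,15 taken -> place at 16.
389 hashes to 15; 15,16 taken -> place at 0.
120 hashes to 1; slot 1 is free -> place at 1.
108 hashes to 6; 6 taken -> place at 7.
Table: [389, 120, 954, —, —, 311, 260, 108, —, 672, —, —, —, 846, 371, 115, 285]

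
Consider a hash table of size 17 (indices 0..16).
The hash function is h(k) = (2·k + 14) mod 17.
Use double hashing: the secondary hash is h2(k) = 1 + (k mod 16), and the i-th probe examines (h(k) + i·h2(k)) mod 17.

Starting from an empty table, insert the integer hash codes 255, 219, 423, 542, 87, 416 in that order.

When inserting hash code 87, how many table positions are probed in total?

Insert 255: h=14, slot 14 empty => index 14.
Insert 219: h=10, slot 10 empty => index 10.
Insert 423: h=10, h2=8, slot 10 occupied => index 1.
Insert 542: h=10, h2=15, slot 10 occupied => index 8.
Insert 87: h=1, h2=8, slot 1 occupied => index 9.
Insert 416: h=13, slot 13 empty => index 13.
Table: [., 423, ., ., ., ., ., ., 542, 87, 219, ., ., 416, 255, ., .]

2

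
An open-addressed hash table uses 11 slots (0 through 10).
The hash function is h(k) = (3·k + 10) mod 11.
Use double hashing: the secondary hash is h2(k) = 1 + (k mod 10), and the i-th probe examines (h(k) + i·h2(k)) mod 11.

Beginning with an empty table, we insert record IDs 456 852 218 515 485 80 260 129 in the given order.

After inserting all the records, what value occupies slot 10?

515

456: h=3 -> slot 3
852: h=3, h2=3, probe 3,6 -> slot 6
218: h=4 -> slot 4
515: h=4, h2=6, probe 4,10 -> slot 10
485: h=2 -> slot 2
80: h=8 -> slot 8
260: h=9 -> slot 9
129: h=1 -> slot 1
Table: [., 129, 485, 456, 218, ., 852, ., 80, 260, 515]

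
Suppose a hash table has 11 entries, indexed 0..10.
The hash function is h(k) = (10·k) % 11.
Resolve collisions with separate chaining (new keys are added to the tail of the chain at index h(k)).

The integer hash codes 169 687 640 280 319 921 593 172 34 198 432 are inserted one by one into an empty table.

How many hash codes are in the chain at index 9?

Insert 169: h=7, bucket 7 empty → new chain.
Insert 687: h=6, bucket 6 empty → new chain.
Insert 640: h=9, bucket 9 empty → new chain.
Insert 280: h=6, bucket 6 nonempty → append to chain.
Insert 319: h=0, bucket 0 empty → new chain.
Insert 921: h=3, bucket 3 empty → new chain.
Insert 593: h=1, bucket 1 empty → new chain.
Insert 172: h=4, bucket 4 empty → new chain.
Insert 34: h=10, bucket 10 empty → new chain.
Insert 198: h=0, bucket 0 nonempty → append to chain.
Insert 432: h=8, bucket 8 empty → new chain.
Final buckets:
0: 319 -> 198
1: 593
2: ∅
3: 921
4: 172
5: ∅
6: 687 -> 280
7: 169
8: 432
9: 640
10: 34

1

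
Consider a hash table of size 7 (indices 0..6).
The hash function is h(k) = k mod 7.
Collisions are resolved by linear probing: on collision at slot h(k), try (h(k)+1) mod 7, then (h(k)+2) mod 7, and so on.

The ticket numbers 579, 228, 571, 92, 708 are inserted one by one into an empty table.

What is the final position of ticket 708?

579 hashes to 5; slot 5 is free → place at 5.
228 hashes to 4; slot 4 is free → place at 4.
571 hashes to 4; 4,5 taken → place at 6.
92 hashes to 1; slot 1 is free → place at 1.
708 hashes to 1; 1 taken → place at 2.
Table: [_, 92, 708, _, 228, 579, 571]

2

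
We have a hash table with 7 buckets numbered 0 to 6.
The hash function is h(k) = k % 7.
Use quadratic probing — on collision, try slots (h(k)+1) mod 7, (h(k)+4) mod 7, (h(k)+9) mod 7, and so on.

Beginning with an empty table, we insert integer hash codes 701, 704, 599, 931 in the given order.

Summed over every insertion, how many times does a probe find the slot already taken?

1

701 hashes to 1; slot 1 is free => place at 1.
704 hashes to 4; slot 4 is free => place at 4.
599 hashes to 4; 4 taken => place at 5.
931 hashes to 0; slot 0 is free => place at 0.
Table: [931, 701, _, _, 704, 599, _]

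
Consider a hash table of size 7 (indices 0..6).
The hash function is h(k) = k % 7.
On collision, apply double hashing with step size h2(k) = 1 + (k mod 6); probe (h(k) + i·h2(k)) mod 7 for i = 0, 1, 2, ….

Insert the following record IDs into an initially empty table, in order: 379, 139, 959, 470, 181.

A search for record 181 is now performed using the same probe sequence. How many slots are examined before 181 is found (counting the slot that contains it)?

Insert 379: h=1, slot 1 empty → index 1.
Insert 139: h=6, slot 6 empty → index 6.
Insert 959: h=0, slot 0 empty → index 0.
Insert 470: h=1, h2=3, slot 1 occupied → index 4.
Insert 181: h=6, h2=2, slots 6,1 occupied → index 3.
Table: [959, 379, _, 181, 470, _, 139]
Lookup 181: h=6, h2=2, probe 6,1,3 → found at 3.

3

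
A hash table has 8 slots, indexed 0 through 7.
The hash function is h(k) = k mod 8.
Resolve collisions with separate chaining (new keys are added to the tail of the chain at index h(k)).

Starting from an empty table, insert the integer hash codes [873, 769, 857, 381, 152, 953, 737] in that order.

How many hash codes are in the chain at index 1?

5

873 → bucket 1
769 → bucket 1 (collision)
857 → bucket 1 (collision)
381 → bucket 5
152 → bucket 0
953 → bucket 1 (collision)
737 → bucket 1 (collision)
Final buckets:
0: 152
1: 873 -> 769 -> 857 -> 953 -> 737
2: -
3: -
4: -
5: 381
6: -
7: -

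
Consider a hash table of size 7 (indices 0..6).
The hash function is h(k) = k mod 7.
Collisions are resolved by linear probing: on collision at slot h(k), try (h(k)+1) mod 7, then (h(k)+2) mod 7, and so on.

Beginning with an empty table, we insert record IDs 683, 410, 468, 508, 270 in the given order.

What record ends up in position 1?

Insert 683: h=4, slot 4 empty -> index 4.
Insert 410: h=4, slot 4 occupied -> index 5.
Insert 468: h=6, slot 6 empty -> index 6.
Insert 508: h=4, slots 4,5,6 occupied -> index 0.
Insert 270: h=4, slots 4,5,6,0 occupied -> index 1.
Table: [508, 270, ∅, ∅, 683, 410, 468]

270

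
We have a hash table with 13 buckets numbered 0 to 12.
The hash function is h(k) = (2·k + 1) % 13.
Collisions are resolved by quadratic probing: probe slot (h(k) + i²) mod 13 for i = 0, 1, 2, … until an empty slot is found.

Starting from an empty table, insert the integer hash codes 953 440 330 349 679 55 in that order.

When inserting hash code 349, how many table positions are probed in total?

3

953: h=9 -> slot 9
440: h=10 -> slot 10
330: h=11 -> slot 11
349: h=10, probe 10,11,1 -> slot 1
679: h=7 -> slot 7
55: h=7, probe 7,8 -> slot 8
Table: [-, 349, -, -, -, -, -, 679, 55, 953, 440, 330, -]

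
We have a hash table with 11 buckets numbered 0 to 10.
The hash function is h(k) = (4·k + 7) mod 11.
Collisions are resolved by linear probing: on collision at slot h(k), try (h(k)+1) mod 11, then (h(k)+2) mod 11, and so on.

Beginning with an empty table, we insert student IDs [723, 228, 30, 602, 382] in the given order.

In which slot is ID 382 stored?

Insert 723: h=6, slot 6 empty -> index 6.
Insert 228: h=6, slot 6 occupied -> index 7.
Insert 30: h=6, slots 6,7 occupied -> index 8.
Insert 602: h=6, slots 6,7,8 occupied -> index 9.
Insert 382: h=6, slots 6,7,8,9 occupied -> index 10.
Table: [_, _, _, _, _, _, 723, 228, 30, 602, 382]

10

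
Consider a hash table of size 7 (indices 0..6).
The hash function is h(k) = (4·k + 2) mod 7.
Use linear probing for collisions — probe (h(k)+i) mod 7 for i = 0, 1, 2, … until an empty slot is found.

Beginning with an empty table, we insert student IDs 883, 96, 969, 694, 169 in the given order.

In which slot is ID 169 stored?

3

Insert 883: h=6, slot 6 empty => index 6.
Insert 96: h=1, slot 1 empty => index 1.
Insert 969: h=0, slot 0 empty => index 0.
Insert 694: h=6, slots 6,0,1 occupied => index 2.
Insert 169: h=6, slots 6,0,1,2 occupied => index 3.
Table: [969, 96, 694, 169, -, -, 883]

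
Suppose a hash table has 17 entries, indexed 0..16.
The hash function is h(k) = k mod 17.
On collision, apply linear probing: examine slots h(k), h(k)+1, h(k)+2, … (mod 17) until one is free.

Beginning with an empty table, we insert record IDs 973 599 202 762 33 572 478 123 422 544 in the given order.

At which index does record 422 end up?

0

973: h=4 => slot 4
599: h=4, probe 4,5 => slot 5
202: h=15 => slot 15
762: h=14 => slot 14
33: h=16 => slot 16
572: h=11 => slot 11
478: h=2 => slot 2
123: h=4, probe 4,5,6 => slot 6
422: h=14, probe 14,15,16,0 => slot 0
544: h=0, probe 0,1 => slot 1
Table: [422, 544, 478, _, 973, 599, 123, _, _, _, _, 572, _, _, 762, 202, 33]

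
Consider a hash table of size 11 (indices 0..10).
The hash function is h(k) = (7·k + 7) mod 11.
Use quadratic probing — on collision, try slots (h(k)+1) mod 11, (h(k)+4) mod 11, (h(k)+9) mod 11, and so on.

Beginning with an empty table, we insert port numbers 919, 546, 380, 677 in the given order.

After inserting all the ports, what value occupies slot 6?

380

919: h=5 => slot 5
546: h=1 => slot 1
380: h=5, probe 5,6 => slot 6
677: h=5, probe 5,6,9 => slot 9
Table: [_, 546, _, _, _, 919, 380, _, _, 677, _]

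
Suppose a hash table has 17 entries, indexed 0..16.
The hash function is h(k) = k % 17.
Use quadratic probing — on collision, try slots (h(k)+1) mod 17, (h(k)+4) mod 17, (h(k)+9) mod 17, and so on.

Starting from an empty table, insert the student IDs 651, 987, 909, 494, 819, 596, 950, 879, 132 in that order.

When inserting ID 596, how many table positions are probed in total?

4

Insert 651: h=5, slot 5 empty → index 5.
Insert 987: h=1, slot 1 empty → index 1.
Insert 909: h=8, slot 8 empty → index 8.
Insert 494: h=1, slot 1 occupied → index 2.
Insert 819: h=3, slot 3 empty → index 3.
Insert 596: h=1, slots 1,2,5 occupied → index 10.
Insert 950: h=15, slot 15 empty → index 15.
Insert 879: h=12, slot 12 empty → index 12.
Insert 132: h=13, slot 13 empty → index 13.
Table: [—, 987, 494, 819, —, 651, —, —, 909, —, 596, —, 879, 132, —, 950, —]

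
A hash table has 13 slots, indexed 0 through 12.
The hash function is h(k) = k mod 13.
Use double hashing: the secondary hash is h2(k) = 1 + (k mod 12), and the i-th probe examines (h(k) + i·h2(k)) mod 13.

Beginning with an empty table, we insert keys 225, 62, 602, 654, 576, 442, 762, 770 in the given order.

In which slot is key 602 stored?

7

225: h=4 → slot 4
62: h=10 → slot 10
602: h=4, h2=3, probe 4,7 → slot 7
654: h=4, h2=7, probe 4,11 → slot 11
576: h=4, h2=1, probe 4,5 → slot 5
442: h=0 → slot 0
762: h=8 → slot 8
770: h=3 → slot 3
Table: [442, ∅, ∅, 770, 225, 576, ∅, 602, 762, ∅, 62, 654, ∅]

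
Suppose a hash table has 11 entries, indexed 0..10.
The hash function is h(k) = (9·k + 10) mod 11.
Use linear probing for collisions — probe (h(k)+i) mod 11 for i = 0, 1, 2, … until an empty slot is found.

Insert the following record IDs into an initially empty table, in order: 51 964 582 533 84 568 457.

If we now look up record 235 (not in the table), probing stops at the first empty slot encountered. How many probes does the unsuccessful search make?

Insert 51: h=7, slot 7 empty -> index 7.
Insert 964: h=7, slot 7 occupied -> index 8.
Insert 582: h=1, slot 1 empty -> index 1.
Insert 533: h=0, slot 0 empty -> index 0.
Insert 84: h=7, slots 7,8 occupied -> index 9.
Insert 568: h=7, slots 7,8,9 occupied -> index 10.
Insert 457: h=9, slots 9,10,0,1 occupied -> index 2.
Table: [533, 582, 457, ., ., ., ., 51, 964, 84, 568]
Lookup 235: h=2, probe 2,3 → slot 3 empty, not found.

2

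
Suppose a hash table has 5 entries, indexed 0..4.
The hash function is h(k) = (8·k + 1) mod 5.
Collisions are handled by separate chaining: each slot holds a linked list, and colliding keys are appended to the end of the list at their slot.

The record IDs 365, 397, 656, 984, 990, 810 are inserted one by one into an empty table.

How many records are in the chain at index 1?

3

Insert 365: h=1, bucket 1 empty → new chain.
Insert 397: h=2, bucket 2 empty → new chain.
Insert 656: h=4, bucket 4 empty → new chain.
Insert 984: h=3, bucket 3 empty → new chain.
Insert 990: h=1, bucket 1 nonempty → append to chain.
Insert 810: h=1, bucket 1 nonempty → append to chain.
Final buckets:
0: ∅
1: 365 -> 990 -> 810
2: 397
3: 984
4: 656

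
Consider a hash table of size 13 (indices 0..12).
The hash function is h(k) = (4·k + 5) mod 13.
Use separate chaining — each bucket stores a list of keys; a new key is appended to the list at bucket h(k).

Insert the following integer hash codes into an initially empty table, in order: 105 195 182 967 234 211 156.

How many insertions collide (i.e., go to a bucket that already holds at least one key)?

3

105 -> bucket 9
195 -> bucket 5
182 -> bucket 5 (collision)
967 -> bucket 12
234 -> bucket 5 (collision)
211 -> bucket 4
156 -> bucket 5 (collision)
Final buckets:
0: —
1: —
2: —
3: —
4: 211
5: 195 -> 182 -> 234 -> 156
6: —
7: —
8: —
9: 105
10: —
11: —
12: 967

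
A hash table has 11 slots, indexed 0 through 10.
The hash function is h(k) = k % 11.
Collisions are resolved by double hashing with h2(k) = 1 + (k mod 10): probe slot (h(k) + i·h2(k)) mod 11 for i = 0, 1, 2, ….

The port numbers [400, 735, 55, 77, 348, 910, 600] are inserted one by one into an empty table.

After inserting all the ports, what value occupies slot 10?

400: h=4 => slot 4
735: h=9 => slot 9
55: h=0 => slot 0
77: h=0, h2=8, probe 0,8 => slot 8
348: h=7 => slot 7
910: h=8, h2=1, probe 8,9,10 => slot 10
600: h=6 => slot 6
Table: [55, —, —, —, 400, —, 600, 348, 77, 735, 910]

910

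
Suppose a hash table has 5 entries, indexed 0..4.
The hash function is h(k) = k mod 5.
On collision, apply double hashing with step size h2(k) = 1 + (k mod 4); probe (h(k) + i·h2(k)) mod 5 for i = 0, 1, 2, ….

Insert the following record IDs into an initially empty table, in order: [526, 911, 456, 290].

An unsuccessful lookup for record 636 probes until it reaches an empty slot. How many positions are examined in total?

526 hashes to 1; slot 1 is free => place at 1.
911 hashes to 1, h2=4; 1 taken => place at 0.
456 hashes to 1, h2=1; 1 taken => place at 2.
290 hashes to 0, h2=3; 0 taken => place at 3.
Table: [911, 526, 456, 290, —]
Lookup 636: h=1, h2=1, probe 1,2,3,4 → slot 4 empty, not found.

4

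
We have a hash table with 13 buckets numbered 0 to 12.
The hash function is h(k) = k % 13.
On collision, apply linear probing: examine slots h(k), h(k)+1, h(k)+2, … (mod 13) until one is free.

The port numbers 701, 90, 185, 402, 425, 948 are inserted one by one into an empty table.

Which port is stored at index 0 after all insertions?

90

Insert 701: h=12, slot 12 empty -> index 12.
Insert 90: h=12, slot 12 occupied -> index 0.
Insert 185: h=3, slot 3 empty -> index 3.
Insert 402: h=12, slots 12,0 occupied -> index 1.
Insert 425: h=9, slot 9 empty -> index 9.
Insert 948: h=12, slots 12,0,1 occupied -> index 2.
Table: [90, 402, 948, 185, —, —, —, —, —, 425, —, —, 701]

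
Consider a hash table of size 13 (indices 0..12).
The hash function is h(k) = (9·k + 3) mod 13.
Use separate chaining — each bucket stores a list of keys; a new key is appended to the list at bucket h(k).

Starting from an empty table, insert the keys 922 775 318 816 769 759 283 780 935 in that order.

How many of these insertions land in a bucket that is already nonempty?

Insert 922: h=7, bucket 7 empty → new chain.
Insert 775: h=10, bucket 10 empty → new chain.
Insert 318: h=5, bucket 5 empty → new chain.
Insert 816: h=2, bucket 2 empty → new chain.
Insert 769: h=8, bucket 8 empty → new chain.
Insert 759: h=9, bucket 9 empty → new chain.
Insert 283: h=2, bucket 2 nonempty → append to chain.
Insert 780: h=3, bucket 3 empty → new chain.
Insert 935: h=7, bucket 7 nonempty → append to chain.
Final buckets:
0: —
1: —
2: 816 -> 283
3: 780
4: —
5: 318
6: —
7: 922 -> 935
8: 769
9: 759
10: 775
11: —
12: —

2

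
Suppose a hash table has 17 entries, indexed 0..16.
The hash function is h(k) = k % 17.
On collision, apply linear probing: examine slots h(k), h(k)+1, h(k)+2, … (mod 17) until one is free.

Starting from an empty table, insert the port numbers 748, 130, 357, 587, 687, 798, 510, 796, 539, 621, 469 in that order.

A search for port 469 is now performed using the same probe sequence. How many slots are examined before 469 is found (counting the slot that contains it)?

4

Insert 748: h=0, slot 0 empty => index 0.
Insert 130: h=11, slot 11 empty => index 11.
Insert 357: h=0, slot 0 occupied => index 1.
Insert 587: h=9, slot 9 empty => index 9.
Insert 687: h=7, slot 7 empty => index 7.
Insert 798: h=16, slot 16 empty => index 16.
Insert 510: h=0, slots 0,1 occupied => index 2.
Insert 796: h=14, slot 14 empty => index 14.
Insert 539: h=12, slot 12 empty => index 12.
Insert 621: h=9, slot 9 occupied => index 10.
Insert 469: h=10, slots 10,11,12 occupied => index 13.
Table: [748, 357, 510, ., ., ., ., 687, ., 587, 621, 130, 539, 469, 796, ., 798]
Lookup 469: h=10, probe 10,11,12,13 → found at 13.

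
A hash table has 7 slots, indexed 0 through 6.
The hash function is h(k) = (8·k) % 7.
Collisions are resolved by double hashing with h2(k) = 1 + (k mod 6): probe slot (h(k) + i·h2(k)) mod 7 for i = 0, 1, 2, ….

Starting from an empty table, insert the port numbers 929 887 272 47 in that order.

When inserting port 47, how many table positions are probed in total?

3

Insert 929: h=5, slot 5 empty -> index 5.
Insert 887: h=5, h2=6, slot 5 occupied -> index 4.
Insert 272: h=6, slot 6 empty -> index 6.
Insert 47: h=5, h2=6, slots 5,4 occupied -> index 3.
Table: [∅, ∅, ∅, 47, 887, 929, 272]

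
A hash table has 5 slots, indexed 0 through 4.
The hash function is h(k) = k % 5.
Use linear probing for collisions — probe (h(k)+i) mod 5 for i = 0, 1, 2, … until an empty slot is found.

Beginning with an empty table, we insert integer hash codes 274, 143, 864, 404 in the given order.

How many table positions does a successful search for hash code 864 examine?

2

274 hashes to 4; slot 4 is free => place at 4.
143 hashes to 3; slot 3 is free => place at 3.
864 hashes to 4; 4 taken => place at 0.
404 hashes to 4; 4,0 taken => place at 1.
Table: [864, 404, _, 143, 274]
Lookup 864: h=4, probe 4,0 → found at 0.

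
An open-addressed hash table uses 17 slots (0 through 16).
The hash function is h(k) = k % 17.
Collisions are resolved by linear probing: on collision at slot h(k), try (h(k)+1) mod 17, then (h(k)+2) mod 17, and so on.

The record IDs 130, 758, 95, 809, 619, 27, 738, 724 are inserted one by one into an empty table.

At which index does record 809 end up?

13

Insert 130: h=11, slot 11 empty → index 11.
Insert 758: h=10, slot 10 empty → index 10.
Insert 95: h=10, slots 10,11 occupied → index 12.
Insert 809: h=10, slots 10,11,12 occupied → index 13.
Insert 619: h=7, slot 7 empty → index 7.
Insert 27: h=10, slots 10,11,12,13 occupied → index 14.
Insert 738: h=7, slot 7 occupied → index 8.
Insert 724: h=10, slots 10,11,12,13,14 occupied → index 15.
Table: [., ., ., ., ., ., ., 619, 738, ., 758, 130, 95, 809, 27, 724, .]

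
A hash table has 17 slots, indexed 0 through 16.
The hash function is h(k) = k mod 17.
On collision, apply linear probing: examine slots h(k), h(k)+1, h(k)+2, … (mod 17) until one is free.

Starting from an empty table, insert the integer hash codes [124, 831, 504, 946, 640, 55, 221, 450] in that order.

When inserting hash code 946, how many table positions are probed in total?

Insert 124: h=5, slot 5 empty -> index 5.
Insert 831: h=15, slot 15 empty -> index 15.
Insert 504: h=11, slot 11 empty -> index 11.
Insert 946: h=11, slot 11 occupied -> index 12.
Insert 640: h=11, slots 11,12 occupied -> index 13.
Insert 55: h=4, slot 4 empty -> index 4.
Insert 221: h=0, slot 0 empty -> index 0.
Insert 450: h=8, slot 8 empty -> index 8.
Table: [221, ., ., ., 55, 124, ., ., 450, ., ., 504, 946, 640, ., 831, .]

2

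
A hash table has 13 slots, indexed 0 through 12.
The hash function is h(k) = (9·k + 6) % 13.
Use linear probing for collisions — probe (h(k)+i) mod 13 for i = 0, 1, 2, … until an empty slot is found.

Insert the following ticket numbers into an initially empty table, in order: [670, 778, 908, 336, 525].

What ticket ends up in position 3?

670 hashes to 4; slot 4 is free → place at 4.
778 hashes to 1; slot 1 is free → place at 1.
908 hashes to 1; 1 taken → place at 2.
336 hashes to 1; 1,2 taken → place at 3.
525 hashes to 12; slot 12 is free → place at 12.
Table: [., 778, 908, 336, 670, ., ., ., ., ., ., ., 525]

336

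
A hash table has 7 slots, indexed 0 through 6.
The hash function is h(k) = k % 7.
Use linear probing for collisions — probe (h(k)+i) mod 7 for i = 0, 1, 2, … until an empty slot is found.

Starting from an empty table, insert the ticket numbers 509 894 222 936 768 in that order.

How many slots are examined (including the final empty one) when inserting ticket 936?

509 hashes to 5; slot 5 is free -> place at 5.
894 hashes to 5; 5 taken -> place at 6.
222 hashes to 5; 5,6 taken -> place at 0.
936 hashes to 5; 5,6,0 taken -> place at 1.
768 hashes to 5; 5,6,0,1 taken -> place at 2.
Table: [222, 936, 768, —, —, 509, 894]

4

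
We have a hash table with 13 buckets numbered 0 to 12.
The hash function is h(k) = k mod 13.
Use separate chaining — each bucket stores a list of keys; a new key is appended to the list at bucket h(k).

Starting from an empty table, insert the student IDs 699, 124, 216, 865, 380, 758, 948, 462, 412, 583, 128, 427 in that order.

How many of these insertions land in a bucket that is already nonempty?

4

Insert 699: h=10, bucket 10 empty → new chain.
Insert 124: h=7, bucket 7 empty → new chain.
Insert 216: h=8, bucket 8 empty → new chain.
Insert 865: h=7, bucket 7 nonempty → append to chain.
Insert 380: h=3, bucket 3 empty → new chain.
Insert 758: h=4, bucket 4 empty → new chain.
Insert 948: h=12, bucket 12 empty → new chain.
Insert 462: h=7, bucket 7 nonempty → append to chain.
Insert 412: h=9, bucket 9 empty → new chain.
Insert 583: h=11, bucket 11 empty → new chain.
Insert 128: h=11, bucket 11 nonempty → append to chain.
Insert 427: h=11, bucket 11 nonempty → append to chain.
Final buckets:
0: _
1: _
2: _
3: 380
4: 758
5: _
6: _
7: 124 -> 865 -> 462
8: 216
9: 412
10: 699
11: 583 -> 128 -> 427
12: 948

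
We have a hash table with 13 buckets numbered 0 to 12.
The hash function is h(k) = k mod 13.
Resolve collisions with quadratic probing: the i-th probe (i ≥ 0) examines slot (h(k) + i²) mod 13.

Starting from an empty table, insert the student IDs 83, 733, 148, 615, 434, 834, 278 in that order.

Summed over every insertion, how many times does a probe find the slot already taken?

83: h=5 => slot 5
733: h=5, probe 5,6 => slot 6
148: h=5, probe 5,6,9 => slot 9
615: h=4 => slot 4
434: h=5, probe 5,6,9,1 => slot 1
834: h=2 => slot 2
278: h=5, probe 5,6,9,1,8 => slot 8
Table: [_, 434, 834, _, 615, 83, 733, _, 278, 148, _, _, _]

10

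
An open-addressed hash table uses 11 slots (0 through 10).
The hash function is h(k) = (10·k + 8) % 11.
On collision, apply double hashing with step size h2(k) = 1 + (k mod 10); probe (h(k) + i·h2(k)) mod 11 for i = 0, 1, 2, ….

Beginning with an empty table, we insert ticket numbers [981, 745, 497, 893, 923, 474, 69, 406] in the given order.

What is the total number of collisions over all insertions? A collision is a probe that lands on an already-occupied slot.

4

981: h=6 => slot 6
745: h=0 => slot 0
497: h=6, h2=8, probe 6,3 => slot 3
893: h=6, h2=4, probe 6,10 => slot 10
923: h=9 => slot 9
474: h=7 => slot 7
69: h=5 => slot 5
406: h=9, h2=7, probe 9,5,1 => slot 1
Table: [745, 406, ∅, 497, ∅, 69, 981, 474, ∅, 923, 893]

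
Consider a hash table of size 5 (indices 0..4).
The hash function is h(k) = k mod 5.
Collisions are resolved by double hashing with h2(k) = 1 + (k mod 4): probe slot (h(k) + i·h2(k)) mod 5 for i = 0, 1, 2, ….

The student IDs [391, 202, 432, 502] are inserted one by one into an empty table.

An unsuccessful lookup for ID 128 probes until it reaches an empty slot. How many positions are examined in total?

2

Insert 391: h=1, slot 1 empty → index 1.
Insert 202: h=2, slot 2 empty → index 2.
Insert 432: h=2, h2=1, slot 2 occupied → index 3.
Insert 502: h=2, h2=3, slot 2 occupied → index 0.
Table: [502, 391, 202, 432, .]
Lookup 128: h=3, h2=1, probe 3,4 → slot 4 empty, not found.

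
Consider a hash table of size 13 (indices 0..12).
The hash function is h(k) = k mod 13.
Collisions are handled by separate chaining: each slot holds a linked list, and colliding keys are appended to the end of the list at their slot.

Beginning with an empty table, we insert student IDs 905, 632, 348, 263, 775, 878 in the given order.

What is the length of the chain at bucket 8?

905 -> bucket 8
632 -> bucket 8 (collision)
348 -> bucket 10
263 -> bucket 3
775 -> bucket 8 (collision)
878 -> bucket 7
Final buckets:
0: ∅
1: ∅
2: ∅
3: 263
4: ∅
5: ∅
6: ∅
7: 878
8: 905 -> 632 -> 775
9: ∅
10: 348
11: ∅
12: ∅

3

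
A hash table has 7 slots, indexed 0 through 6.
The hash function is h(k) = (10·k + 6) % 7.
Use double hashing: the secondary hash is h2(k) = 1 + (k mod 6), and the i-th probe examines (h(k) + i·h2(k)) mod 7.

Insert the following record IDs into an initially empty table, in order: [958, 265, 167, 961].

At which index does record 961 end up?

Insert 958: h=3, slot 3 empty => index 3.
Insert 265: h=3, h2=2, slot 3 occupied => index 5.
Insert 167: h=3, h2=6, slot 3 occupied => index 2.
Insert 961: h=5, h2=2, slot 5 occupied => index 0.
Table: [961, -, 167, 958, -, 265, -]

0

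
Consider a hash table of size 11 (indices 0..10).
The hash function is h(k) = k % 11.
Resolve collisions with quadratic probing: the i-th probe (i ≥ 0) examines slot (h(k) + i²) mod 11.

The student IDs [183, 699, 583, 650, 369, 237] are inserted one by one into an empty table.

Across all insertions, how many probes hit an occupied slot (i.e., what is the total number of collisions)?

183 hashes to 7; slot 7 is free => place at 7.
699 hashes to 6; slot 6 is free => place at 6.
583 hashes to 0; slot 0 is free => place at 0.
650 hashes to 1; slot 1 is free => place at 1.
369 hashes to 6; 6,7 taken => place at 10.
237 hashes to 6; 6,7,10 taken => place at 4.
Table: [583, 650, ., ., 237, ., 699, 183, ., ., 369]

5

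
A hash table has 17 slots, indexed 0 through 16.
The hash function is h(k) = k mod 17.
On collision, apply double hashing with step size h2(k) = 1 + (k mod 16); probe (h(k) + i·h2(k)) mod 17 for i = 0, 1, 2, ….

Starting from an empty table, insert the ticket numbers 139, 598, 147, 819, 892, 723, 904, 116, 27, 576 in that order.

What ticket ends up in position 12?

904

139 hashes to 3; slot 3 is free => place at 3.
598 hashes to 3, h2=7; 3 taken => place at 10.
147 hashes to 11; slot 11 is free => place at 11.
819 hashes to 3, h2=4; 3 taken => place at 7.
892 hashes to 8; slot 8 is free => place at 8.
723 hashes to 9; slot 9 is free => place at 9.
904 hashes to 3, h2=9; 3 taken => place at 12.
116 hashes to 14; slot 14 is free => place at 14.
27 hashes to 10, h2=12; 10 taken => place at 5.
576 hashes to 15; slot 15 is free => place at 15.
Table: [∅, ∅, ∅, 139, ∅, 27, ∅, 819, 892, 723, 598, 147, 904, ∅, 116, 576, ∅]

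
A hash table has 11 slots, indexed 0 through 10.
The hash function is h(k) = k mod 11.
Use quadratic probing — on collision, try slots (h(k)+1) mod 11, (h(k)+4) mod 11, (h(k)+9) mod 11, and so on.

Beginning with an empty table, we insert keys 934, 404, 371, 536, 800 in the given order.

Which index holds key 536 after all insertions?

1

934: h=10 => slot 10
404: h=8 => slot 8
371: h=8, probe 8,9 => slot 9
536: h=8, probe 8,9,1 => slot 1
800: h=8, probe 8,9,1,6 => slot 6
Table: [., 536, ., ., ., ., 800, ., 404, 371, 934]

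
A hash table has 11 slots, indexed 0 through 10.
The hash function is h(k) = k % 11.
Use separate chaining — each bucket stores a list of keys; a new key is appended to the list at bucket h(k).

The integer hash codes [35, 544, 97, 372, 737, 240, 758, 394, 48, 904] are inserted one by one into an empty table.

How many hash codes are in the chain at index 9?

Insert 35: h=2, bucket 2 empty → new chain.
Insert 544: h=5, bucket 5 empty → new chain.
Insert 97: h=9, bucket 9 empty → new chain.
Insert 372: h=9, bucket 9 nonempty → append to chain.
Insert 737: h=0, bucket 0 empty → new chain.
Insert 240: h=9, bucket 9 nonempty → append to chain.
Insert 758: h=10, bucket 10 empty → new chain.
Insert 394: h=9, bucket 9 nonempty → append to chain.
Insert 48: h=4, bucket 4 empty → new chain.
Insert 904: h=2, bucket 2 nonempty → append to chain.
Final buckets:
0: 737
1: -
2: 35 -> 904
3: -
4: 48
5: 544
6: -
7: -
8: -
9: 97 -> 372 -> 240 -> 394
10: 758

4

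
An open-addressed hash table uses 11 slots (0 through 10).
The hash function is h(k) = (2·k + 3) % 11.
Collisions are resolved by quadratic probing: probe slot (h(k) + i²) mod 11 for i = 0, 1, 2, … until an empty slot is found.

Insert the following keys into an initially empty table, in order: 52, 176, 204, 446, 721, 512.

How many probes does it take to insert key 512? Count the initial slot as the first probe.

Insert 52: h=8, slot 8 empty -> index 8.
Insert 176: h=3, slot 3 empty -> index 3.
Insert 204: h=4, slot 4 empty -> index 4.
Insert 446: h=4, slot 4 occupied -> index 5.
Insert 721: h=4, slots 4,5,8 occupied -> index 2.
Insert 512: h=4, slots 4,5,8,2 occupied -> index 9.
Table: [—, —, 721, 176, 204, 446, —, —, 52, 512, —]

5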